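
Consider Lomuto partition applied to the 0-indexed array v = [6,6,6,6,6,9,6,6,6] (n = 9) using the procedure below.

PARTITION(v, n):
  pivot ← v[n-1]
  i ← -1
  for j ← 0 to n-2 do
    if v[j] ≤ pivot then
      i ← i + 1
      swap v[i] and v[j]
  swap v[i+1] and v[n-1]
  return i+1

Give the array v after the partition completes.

[6,6,6,6,6,6,6,6,9]

pivot = v[8] = 6; i = -1
j=0: v[0]=6 ≤ 6 → i=0, swap v[0],v[0] (no change) → [6,6,6,6,6,9,6,6,6]
j=1: v[1]=6 ≤ 6 → i=1, swap v[1],v[1] (no change) → [6,6,6,6,6,9,6,6,6]
j=2: v[2]=6 ≤ 6 → i=2, swap v[2],v[2] (no change) → [6,6,6,6,6,9,6,6,6]
j=3: v[3]=6 ≤ 6 → i=3, swap v[3],v[3] (no change) → [6,6,6,6,6,9,6,6,6]
j=4: v[4]=6 ≤ 6 → i=4, swap v[4],v[4] (no change) → [6,6,6,6,6,9,6,6,6]
j=5: v[5]=9 > 6 → no swap
j=6: v[6]=6 ≤ 6 → i=5, swap v[5],v[6] → [6,6,6,6,6,6,9,6,6]
j=7: v[7]=6 ≤ 6 → i=6, swap v[6],v[7] → [6,6,6,6,6,6,6,9,6]
final swap v[7],v[8] → [6,6,6,6,6,6,6,6,9]; return 7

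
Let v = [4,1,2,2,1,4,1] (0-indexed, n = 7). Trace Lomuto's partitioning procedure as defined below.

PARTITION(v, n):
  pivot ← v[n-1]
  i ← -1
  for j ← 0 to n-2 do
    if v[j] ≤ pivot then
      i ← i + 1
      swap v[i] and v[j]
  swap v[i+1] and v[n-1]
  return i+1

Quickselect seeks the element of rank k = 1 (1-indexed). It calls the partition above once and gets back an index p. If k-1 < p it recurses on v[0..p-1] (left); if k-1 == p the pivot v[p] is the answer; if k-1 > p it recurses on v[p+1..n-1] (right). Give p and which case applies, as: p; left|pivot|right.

pivot = v[6] = 1; i = -1
j=0: v[0]=4 > 1 → no swap
j=1: v[1]=1 ≤ 1 → i=0, swap v[0],v[1] → [1,4,2,2,1,4,1]
j=2: v[2]=2 > 1 → no swap
j=3: v[3]=2 > 1 → no swap
j=4: v[4]=1 ≤ 1 → i=1, swap v[1],v[4] → [1,1,2,2,4,4,1]
j=5: v[5]=4 > 1 → no swap
final swap v[2],v[6] → [1,1,1,2,4,4,2]; return 2
p = 2; k-1 = 0 < 2 ⇒ left

2; left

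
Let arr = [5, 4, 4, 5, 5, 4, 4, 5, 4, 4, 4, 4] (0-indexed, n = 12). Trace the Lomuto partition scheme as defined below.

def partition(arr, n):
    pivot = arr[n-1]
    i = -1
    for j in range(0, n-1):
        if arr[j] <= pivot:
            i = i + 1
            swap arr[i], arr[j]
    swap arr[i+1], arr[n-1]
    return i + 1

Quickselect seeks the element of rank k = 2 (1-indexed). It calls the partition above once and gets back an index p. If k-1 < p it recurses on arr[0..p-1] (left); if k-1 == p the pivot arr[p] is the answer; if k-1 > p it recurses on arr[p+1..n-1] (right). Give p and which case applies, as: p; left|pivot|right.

7; left

pivot=4, i=-1
j=0: 5>4, skip
j=1: 4≤4, i=0, swap(0,1) ⇒ [4, 5, 4, 5, 5, 4, 4, 5, 4, 4, 4, 4]
j=2: 4≤4, i=1, swap(1,2) ⇒ [4, 4, 5, 5, 5, 4, 4, 5, 4, 4, 4, 4]
j=3: 5>4, skip
j=4: 5>4, skip
j=5: 4≤4, i=2, swap(2,5) ⇒ [4, 4, 4, 5, 5, 5, 4, 5, 4, 4, 4, 4]
j=6: 4≤4, i=3, swap(3,6) ⇒ [4, 4, 4, 4, 5, 5, 5, 5, 4, 4, 4, 4]
j=7: 5>4, skip
j=8: 4≤4, i=4, swap(4,8) ⇒ [4, 4, 4, 4, 4, 5, 5, 5, 5, 4, 4, 4]
j=9: 4≤4, i=5, swap(5,9) ⇒ [4, 4, 4, 4, 4, 4, 5, 5, 5, 5, 4, 4]
j=10: 4≤4, i=6, swap(6,10) ⇒ [4, 4, 4, 4, 4, 4, 4, 5, 5, 5, 5, 4]
swap(7,11) ⇒ [4, 4, 4, 4, 4, 4, 4, 4, 5, 5, 5, 5]; return 7
p = 7; k-1 = 1 < 7 ⇒ left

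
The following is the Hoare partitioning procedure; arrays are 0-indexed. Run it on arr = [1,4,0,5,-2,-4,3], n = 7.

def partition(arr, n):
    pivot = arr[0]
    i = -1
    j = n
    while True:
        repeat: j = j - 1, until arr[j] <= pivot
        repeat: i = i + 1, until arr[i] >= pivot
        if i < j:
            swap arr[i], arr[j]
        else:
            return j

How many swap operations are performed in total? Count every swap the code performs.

2

pivot = arr[0] = 1; i = -1, j = 7
j→5 (arr[5]=-4≤1), i→0 (arr[0]=1≥1); i<j, swap → [-4,4,0,5,-2,1,3]
j→4 (arr[4]=-2≤1), i→1 (arr[1]=4≥1); i<j, swap → [-4,-2,0,5,4,1,3]
j→2, i→3; i≥j, return j=2. arr = [-4,-2,0,5,4,1,3]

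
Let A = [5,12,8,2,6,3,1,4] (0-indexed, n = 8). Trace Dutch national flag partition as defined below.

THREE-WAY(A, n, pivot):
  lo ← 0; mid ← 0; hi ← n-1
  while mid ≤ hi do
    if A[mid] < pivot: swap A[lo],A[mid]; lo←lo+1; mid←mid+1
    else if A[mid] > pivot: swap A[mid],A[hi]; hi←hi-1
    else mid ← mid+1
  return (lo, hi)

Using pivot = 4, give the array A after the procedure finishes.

[1,3,2,4,6,8,12,5]

pivot = 4; lo=0, mid=0, hi=7
A[mid]=5>4: swap A[0],A[7]; hi=6 → [4,12,8,2,6,3,1,5]
A[mid]=4=4: mid=1
A[mid]=12>4: swap A[1],A[6]; hi=5 → [4,1,8,2,6,3,12,5]
A[mid]=1<4: swap A[0],A[1]; lo=1,mid=2 → [1,4,8,2,6,3,12,5]
A[mid]=8>4: swap A[2],A[5]; hi=4 → [1,4,3,2,6,8,12,5]
A[mid]=3<4: swap A[1],A[2]; lo=2,mid=3 → [1,3,4,2,6,8,12,5]
A[mid]=2<4: swap A[2],A[3]; lo=3,mid=4 → [1,3,2,4,6,8,12,5]
A[mid]=6>4: swap A[4],A[4]; hi=3 → [1,3,2,4,6,8,12,5]
end: lo=3, hi=3; A = [1,3,2,4,6,8,12,5]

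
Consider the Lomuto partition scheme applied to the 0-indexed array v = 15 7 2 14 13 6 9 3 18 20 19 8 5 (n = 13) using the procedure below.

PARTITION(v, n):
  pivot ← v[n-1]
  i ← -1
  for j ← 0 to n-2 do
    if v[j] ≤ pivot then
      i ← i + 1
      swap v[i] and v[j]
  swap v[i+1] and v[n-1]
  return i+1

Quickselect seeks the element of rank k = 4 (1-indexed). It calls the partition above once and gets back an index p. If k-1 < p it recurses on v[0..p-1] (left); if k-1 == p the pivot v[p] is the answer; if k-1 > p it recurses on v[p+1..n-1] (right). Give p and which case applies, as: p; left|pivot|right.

pivot = v[12] = 5; i = -1
j=0: v[0]=15 > 5 → no swap
j=1: v[1]=7 > 5 → no swap
j=2: v[2]=2 ≤ 5 → i=0, swap v[0],v[2] → 2 7 15 14 13 6 9 3 18 20 19 8 5
j=3: v[3]=14 > 5 → no swap
j=4: v[4]=13 > 5 → no swap
j=5: v[5]=6 > 5 → no swap
j=6: v[6]=9 > 5 → no swap
j=7: v[7]=3 ≤ 5 → i=1, swap v[1],v[7] → 2 3 15 14 13 6 9 7 18 20 19 8 5
j=8: v[8]=18 > 5 → no swap
j=9: v[9]=20 > 5 → no swap
j=10: v[10]=19 > 5 → no swap
j=11: v[11]=8 > 5 → no swap
final swap v[2],v[12] → 2 3 5 14 13 6 9 7 18 20 19 8 15; return 2
p = 2; k-1 = 3 > 2 ⇒ right

2; right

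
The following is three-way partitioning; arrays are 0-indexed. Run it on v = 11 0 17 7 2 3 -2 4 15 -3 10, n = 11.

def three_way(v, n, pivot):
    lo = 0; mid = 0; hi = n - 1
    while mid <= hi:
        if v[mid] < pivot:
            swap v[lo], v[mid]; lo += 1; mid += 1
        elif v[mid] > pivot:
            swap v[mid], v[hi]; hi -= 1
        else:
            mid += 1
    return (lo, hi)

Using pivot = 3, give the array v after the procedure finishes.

-3 0 -2 2 3 7 4 15 17 10 11

pivot = 3; lo=0, mid=0, hi=10
v[mid]=11>3: swap v[0],v[10]; hi=9 → 10 0 17 7 2 3 -2 4 15 -3 11
v[mid]=10>3: swap v[0],v[9]; hi=8 → -3 0 17 7 2 3 -2 4 15 10 11
v[mid]=-3<3: swap v[0],v[0]; lo=1,mid=1 → -3 0 17 7 2 3 -2 4 15 10 11
v[mid]=0<3: swap v[1],v[1]; lo=2,mid=2 → -3 0 17 7 2 3 -2 4 15 10 11
v[mid]=17>3: swap v[2],v[8]; hi=7 → -3 0 15 7 2 3 -2 4 17 10 11
v[mid]=15>3: swap v[2],v[7]; hi=6 → -3 0 4 7 2 3 -2 15 17 10 11
v[mid]=4>3: swap v[2],v[6]; hi=5 → -3 0 -2 7 2 3 4 15 17 10 11
v[mid]=-2<3: swap v[2],v[2]; lo=3,mid=3 → -3 0 -2 7 2 3 4 15 17 10 11
v[mid]=7>3: swap v[3],v[5]; hi=4 → -3 0 -2 3 2 7 4 15 17 10 11
v[mid]=3=3: mid=4
v[mid]=2<3: swap v[3],v[4]; lo=4,mid=5 → -3 0 -2 2 3 7 4 15 17 10 11
end: lo=4, hi=4; v = -3 0 -2 2 3 7 4 15 17 10 11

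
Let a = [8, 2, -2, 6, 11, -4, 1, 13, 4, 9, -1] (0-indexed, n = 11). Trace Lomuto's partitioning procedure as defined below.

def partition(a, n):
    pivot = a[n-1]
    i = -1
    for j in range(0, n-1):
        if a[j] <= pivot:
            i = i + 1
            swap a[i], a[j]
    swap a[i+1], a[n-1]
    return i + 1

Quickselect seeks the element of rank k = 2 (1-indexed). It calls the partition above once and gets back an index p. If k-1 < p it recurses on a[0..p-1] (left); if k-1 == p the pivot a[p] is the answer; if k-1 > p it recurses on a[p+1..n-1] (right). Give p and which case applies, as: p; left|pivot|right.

2; left

pivot = a[10] = -1; i = -1
j=0: a[0]=8 > -1 → no swap
j=1: a[1]=2 > -1 → no swap
j=2: a[2]=-2 ≤ -1 → i=0, swap a[0],a[2] → [-2, 2, 8, 6, 11, -4, 1, 13, 4, 9, -1]
j=3: a[3]=6 > -1 → no swap
j=4: a[4]=11 > -1 → no swap
j=5: a[5]=-4 ≤ -1 → i=1, swap a[1],a[5] → [-2, -4, 8, 6, 11, 2, 1, 13, 4, 9, -1]
j=6: a[6]=1 > -1 → no swap
j=7: a[7]=13 > -1 → no swap
j=8: a[8]=4 > -1 → no swap
j=9: a[9]=9 > -1 → no swap
final swap a[2],a[10] → [-2, -4, -1, 6, 11, 2, 1, 13, 4, 9, 8]; return 2
p = 2; k-1 = 1 < 2 ⇒ left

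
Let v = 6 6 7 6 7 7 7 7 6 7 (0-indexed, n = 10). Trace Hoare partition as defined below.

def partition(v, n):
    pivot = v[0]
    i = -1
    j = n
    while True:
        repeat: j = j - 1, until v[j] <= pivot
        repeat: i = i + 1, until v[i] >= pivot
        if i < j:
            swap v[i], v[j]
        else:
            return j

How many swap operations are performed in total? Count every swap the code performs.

2

pivot = v[0] = 6; i = -1, j = 10
j→8 (v[8]=6≤6), i→0 (v[0]=6≥6); i<j, swap → 6 6 7 6 7 7 7 7 6 7
j→3 (v[3]=6≤6), i→1 (v[1]=6≥6); i<j, swap → 6 6 7 6 7 7 7 7 6 7
j→1, i→2; i≥j, return j=1. v = 6 6 7 6 7 7 7 7 6 7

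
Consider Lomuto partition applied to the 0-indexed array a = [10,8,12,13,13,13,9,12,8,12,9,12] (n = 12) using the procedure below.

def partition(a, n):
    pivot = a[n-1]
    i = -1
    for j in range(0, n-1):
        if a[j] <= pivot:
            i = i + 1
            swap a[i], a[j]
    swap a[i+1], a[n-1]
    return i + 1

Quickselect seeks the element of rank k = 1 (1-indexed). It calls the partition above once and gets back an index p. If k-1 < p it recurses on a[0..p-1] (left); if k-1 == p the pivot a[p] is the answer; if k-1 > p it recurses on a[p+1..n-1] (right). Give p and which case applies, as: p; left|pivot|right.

pivot=12, i=-1
j=0: 10≤12, i=0, swap(0,0) ⇒ [10,8,12,13,13,13,9,12,8,12,9,12]
j=1: 8≤12, i=1, swap(1,1) ⇒ [10,8,12,13,13,13,9,12,8,12,9,12]
j=2: 12≤12, i=2, swap(2,2) ⇒ [10,8,12,13,13,13,9,12,8,12,9,12]
j=3: 13>12, skip
j=4: 13>12, skip
j=5: 13>12, skip
j=6: 9≤12, i=3, swap(3,6) ⇒ [10,8,12,9,13,13,13,12,8,12,9,12]
j=7: 12≤12, i=4, swap(4,7) ⇒ [10,8,12,9,12,13,13,13,8,12,9,12]
j=8: 8≤12, i=5, swap(5,8) ⇒ [10,8,12,9,12,8,13,13,13,12,9,12]
j=9: 12≤12, i=6, swap(6,9) ⇒ [10,8,12,9,12,8,12,13,13,13,9,12]
j=10: 9≤12, i=7, swap(7,10) ⇒ [10,8,12,9,12,8,12,9,13,13,13,12]
swap(8,11) ⇒ [10,8,12,9,12,8,12,9,12,13,13,13]; return 8
p = 8; k-1 = 0 < 8 ⇒ left

8; left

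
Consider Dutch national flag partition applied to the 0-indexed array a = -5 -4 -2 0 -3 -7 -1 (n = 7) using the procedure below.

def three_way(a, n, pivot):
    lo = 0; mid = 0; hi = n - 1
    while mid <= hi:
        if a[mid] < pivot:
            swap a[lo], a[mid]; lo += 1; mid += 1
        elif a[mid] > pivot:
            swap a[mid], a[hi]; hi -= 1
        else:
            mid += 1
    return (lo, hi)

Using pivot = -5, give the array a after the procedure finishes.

pivot = -5; lo=0, mid=0, hi=6
a[mid]=-5=-5: mid=1
a[mid]=-4>-5: swap a[1],a[6]; hi=5 → -5 -1 -2 0 -3 -7 -4
a[mid]=-1>-5: swap a[1],a[5]; hi=4 → -5 -7 -2 0 -3 -1 -4
a[mid]=-7<-5: swap a[0],a[1]; lo=1,mid=2 → -7 -5 -2 0 -3 -1 -4
a[mid]=-2>-5: swap a[2],a[4]; hi=3 → -7 -5 -3 0 -2 -1 -4
a[mid]=-3>-5: swap a[2],a[3]; hi=2 → -7 -5 0 -3 -2 -1 -4
a[mid]=0>-5: swap a[2],a[2]; hi=1 → -7 -5 0 -3 -2 -1 -4
end: lo=1, hi=1; a = -7 -5 0 -3 -2 -1 -4

-7 -5 0 -3 -2 -1 -4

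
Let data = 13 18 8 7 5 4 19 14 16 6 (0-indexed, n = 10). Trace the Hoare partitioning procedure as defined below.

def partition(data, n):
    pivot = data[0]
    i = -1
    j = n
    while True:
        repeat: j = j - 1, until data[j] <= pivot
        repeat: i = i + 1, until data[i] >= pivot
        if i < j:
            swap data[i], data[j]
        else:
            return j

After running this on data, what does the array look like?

pivot=13
j stops at 9 (6), i stops at 0 (13); swap ⇒ 6 18 8 7 5 4 19 14 16 13
j stops at 5 (4), i stops at 1 (18); swap ⇒ 6 4 8 7 5 18 19 14 16 13
j stops at 4, i stops at 5; i≥j ⇒ return 4. data=6 4 8 7 5 18 19 14 16 13

6 4 8 7 5 18 19 14 16 13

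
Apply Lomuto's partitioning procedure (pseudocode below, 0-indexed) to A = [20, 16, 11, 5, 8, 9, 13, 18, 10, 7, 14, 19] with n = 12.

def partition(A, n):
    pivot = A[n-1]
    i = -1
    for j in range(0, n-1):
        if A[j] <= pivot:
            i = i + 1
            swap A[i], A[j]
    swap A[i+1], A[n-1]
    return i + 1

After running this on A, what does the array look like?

pivot = A[11] = 19; i = -1
j=0: A[0]=20 > 19 → no swap
j=1: A[1]=16 ≤ 19 → i=0, swap A[0],A[1] → [16, 20, 11, 5, 8, 9, 13, 18, 10, 7, 14, 19]
j=2: A[2]=11 ≤ 19 → i=1, swap A[1],A[2] → [16, 11, 20, 5, 8, 9, 13, 18, 10, 7, 14, 19]
j=3: A[3]=5 ≤ 19 → i=2, swap A[2],A[3] → [16, 11, 5, 20, 8, 9, 13, 18, 10, 7, 14, 19]
j=4: A[4]=8 ≤ 19 → i=3, swap A[3],A[4] → [16, 11, 5, 8, 20, 9, 13, 18, 10, 7, 14, 19]
j=5: A[5]=9 ≤ 19 → i=4, swap A[4],A[5] → [16, 11, 5, 8, 9, 20, 13, 18, 10, 7, 14, 19]
j=6: A[6]=13 ≤ 19 → i=5, swap A[5],A[6] → [16, 11, 5, 8, 9, 13, 20, 18, 10, 7, 14, 19]
j=7: A[7]=18 ≤ 19 → i=6, swap A[6],A[7] → [16, 11, 5, 8, 9, 13, 18, 20, 10, 7, 14, 19]
j=8: A[8]=10 ≤ 19 → i=7, swap A[7],A[8] → [16, 11, 5, 8, 9, 13, 18, 10, 20, 7, 14, 19]
j=9: A[9]=7 ≤ 19 → i=8, swap A[8],A[9] → [16, 11, 5, 8, 9, 13, 18, 10, 7, 20, 14, 19]
j=10: A[10]=14 ≤ 19 → i=9, swap A[9],A[10] → [16, 11, 5, 8, 9, 13, 18, 10, 7, 14, 20, 19]
final swap A[10],A[11] → [16, 11, 5, 8, 9, 13, 18, 10, 7, 14, 19, 20]; return 10

[16, 11, 5, 8, 9, 13, 18, 10, 7, 14, 19, 20]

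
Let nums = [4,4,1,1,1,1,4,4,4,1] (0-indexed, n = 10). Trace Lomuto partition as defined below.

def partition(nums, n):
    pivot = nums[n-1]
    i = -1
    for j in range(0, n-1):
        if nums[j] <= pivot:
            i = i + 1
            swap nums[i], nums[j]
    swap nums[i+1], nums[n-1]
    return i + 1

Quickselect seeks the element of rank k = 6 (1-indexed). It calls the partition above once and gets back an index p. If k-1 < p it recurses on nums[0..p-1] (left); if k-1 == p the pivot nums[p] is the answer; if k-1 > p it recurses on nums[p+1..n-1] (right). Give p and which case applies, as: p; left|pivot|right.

pivot = nums[9] = 1; i = -1
j=0: nums[0]=4 > 1 → no swap
j=1: nums[1]=4 > 1 → no swap
j=2: nums[2]=1 ≤ 1 → i=0, swap nums[0],nums[2] → [1,4,4,1,1,1,4,4,4,1]
j=3: nums[3]=1 ≤ 1 → i=1, swap nums[1],nums[3] → [1,1,4,4,1,1,4,4,4,1]
j=4: nums[4]=1 ≤ 1 → i=2, swap nums[2],nums[4] → [1,1,1,4,4,1,4,4,4,1]
j=5: nums[5]=1 ≤ 1 → i=3, swap nums[3],nums[5] → [1,1,1,1,4,4,4,4,4,1]
j=6: nums[6]=4 > 1 → no swap
j=7: nums[7]=4 > 1 → no swap
j=8: nums[8]=4 > 1 → no swap
final swap nums[4],nums[9] → [1,1,1,1,1,4,4,4,4,4]; return 4
p = 4; k-1 = 5 > 4 ⇒ right

4; right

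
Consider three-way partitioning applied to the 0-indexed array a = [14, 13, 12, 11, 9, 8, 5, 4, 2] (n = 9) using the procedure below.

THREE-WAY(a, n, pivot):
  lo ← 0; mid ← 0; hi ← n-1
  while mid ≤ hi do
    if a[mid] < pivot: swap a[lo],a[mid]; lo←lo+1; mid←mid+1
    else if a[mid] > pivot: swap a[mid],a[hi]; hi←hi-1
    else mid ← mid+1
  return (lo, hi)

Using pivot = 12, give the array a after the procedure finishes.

pivot = 12; lo=0, mid=0, hi=8
a[mid]=14>12: swap a[0],a[8]; hi=7 → [2, 13, 12, 11, 9, 8, 5, 4, 14]
a[mid]=2<12: swap a[0],a[0]; lo=1,mid=1 → [2, 13, 12, 11, 9, 8, 5, 4, 14]
a[mid]=13>12: swap a[1],a[7]; hi=6 → [2, 4, 12, 11, 9, 8, 5, 13, 14]
a[mid]=4<12: swap a[1],a[1]; lo=2,mid=2 → [2, 4, 12, 11, 9, 8, 5, 13, 14]
a[mid]=12=12: mid=3
a[mid]=11<12: swap a[2],a[3]; lo=3,mid=4 → [2, 4, 11, 12, 9, 8, 5, 13, 14]
a[mid]=9<12: swap a[3],a[4]; lo=4,mid=5 → [2, 4, 11, 9, 12, 8, 5, 13, 14]
a[mid]=8<12: swap a[4],a[5]; lo=5,mid=6 → [2, 4, 11, 9, 8, 12, 5, 13, 14]
a[mid]=5<12: swap a[5],a[6]; lo=6,mid=7 → [2, 4, 11, 9, 8, 5, 12, 13, 14]
end: lo=6, hi=6; a = [2, 4, 11, 9, 8, 5, 12, 13, 14]

[2, 4, 11, 9, 8, 5, 12, 13, 14]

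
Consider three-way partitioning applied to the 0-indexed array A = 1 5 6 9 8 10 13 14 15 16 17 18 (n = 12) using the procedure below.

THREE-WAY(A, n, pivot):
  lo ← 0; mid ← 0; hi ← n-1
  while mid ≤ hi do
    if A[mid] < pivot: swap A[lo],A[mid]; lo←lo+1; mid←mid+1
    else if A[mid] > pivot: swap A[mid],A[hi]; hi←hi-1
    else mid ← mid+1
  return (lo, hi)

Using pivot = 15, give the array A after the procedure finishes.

1 5 6 9 8 10 13 14 15 17 18 16

pivot = 15; lo=0, mid=0, hi=11
A[mid]=1<15: swap A[0],A[0]; lo=1,mid=1 → 1 5 6 9 8 10 13 14 15 16 17 18
A[mid]=5<15: swap A[1],A[1]; lo=2,mid=2 → 1 5 6 9 8 10 13 14 15 16 17 18
A[mid]=6<15: swap A[2],A[2]; lo=3,mid=3 → 1 5 6 9 8 10 13 14 15 16 17 18
A[mid]=9<15: swap A[3],A[3]; lo=4,mid=4 → 1 5 6 9 8 10 13 14 15 16 17 18
A[mid]=8<15: swap A[4],A[4]; lo=5,mid=5 → 1 5 6 9 8 10 13 14 15 16 17 18
A[mid]=10<15: swap A[5],A[5]; lo=6,mid=6 → 1 5 6 9 8 10 13 14 15 16 17 18
A[mid]=13<15: swap A[6],A[6]; lo=7,mid=7 → 1 5 6 9 8 10 13 14 15 16 17 18
A[mid]=14<15: swap A[7],A[7]; lo=8,mid=8 → 1 5 6 9 8 10 13 14 15 16 17 18
A[mid]=15=15: mid=9
A[mid]=16>15: swap A[9],A[11]; hi=10 → 1 5 6 9 8 10 13 14 15 18 17 16
A[mid]=18>15: swap A[9],A[10]; hi=9 → 1 5 6 9 8 10 13 14 15 17 18 16
A[mid]=17>15: swap A[9],A[9]; hi=8 → 1 5 6 9 8 10 13 14 15 17 18 16
end: lo=8, hi=8; A = 1 5 6 9 8 10 13 14 15 17 18 16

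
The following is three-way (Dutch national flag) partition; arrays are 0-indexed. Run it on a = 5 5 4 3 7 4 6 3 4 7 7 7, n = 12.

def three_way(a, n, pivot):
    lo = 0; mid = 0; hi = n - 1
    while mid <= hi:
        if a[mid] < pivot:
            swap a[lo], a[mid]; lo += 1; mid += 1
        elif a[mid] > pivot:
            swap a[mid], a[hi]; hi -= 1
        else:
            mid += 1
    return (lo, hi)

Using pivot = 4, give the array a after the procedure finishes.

pivot = 4; lo=0, mid=0, hi=11
a[mid]=5>4: swap a[0],a[11]; hi=10 → 7 5 4 3 7 4 6 3 4 7 7 5
a[mid]=7>4: swap a[0],a[10]; hi=9 → 7 5 4 3 7 4 6 3 4 7 7 5
a[mid]=7>4: swap a[0],a[9]; hi=8 → 7 5 4 3 7 4 6 3 4 7 7 5
a[mid]=7>4: swap a[0],a[8]; hi=7 → 4 5 4 3 7 4 6 3 7 7 7 5
a[mid]=4=4: mid=1
a[mid]=5>4: swap a[1],a[7]; hi=6 → 4 3 4 3 7 4 6 5 7 7 7 5
a[mid]=3<4: swap a[0],a[1]; lo=1,mid=2 → 3 4 4 3 7 4 6 5 7 7 7 5
a[mid]=4=4: mid=3
a[mid]=3<4: swap a[1],a[3]; lo=2,mid=4 → 3 3 4 4 7 4 6 5 7 7 7 5
a[mid]=7>4: swap a[4],a[6]; hi=5 → 3 3 4 4 6 4 7 5 7 7 7 5
a[mid]=6>4: swap a[4],a[5]; hi=4 → 3 3 4 4 4 6 7 5 7 7 7 5
a[mid]=4=4: mid=5
end: lo=2, hi=4; a = 3 3 4 4 4 6 7 5 7 7 7 5

3 3 4 4 4 6 7 5 7 7 7 5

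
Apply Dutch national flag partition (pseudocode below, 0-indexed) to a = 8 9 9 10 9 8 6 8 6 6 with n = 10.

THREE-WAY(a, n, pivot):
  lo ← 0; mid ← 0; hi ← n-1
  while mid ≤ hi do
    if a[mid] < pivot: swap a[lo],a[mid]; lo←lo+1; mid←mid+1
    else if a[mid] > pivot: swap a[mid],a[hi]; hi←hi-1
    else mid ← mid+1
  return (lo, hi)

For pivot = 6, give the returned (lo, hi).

(0, 2)

pivot = 6; lo=0, mid=0, hi=9
a[mid]=8>6: swap a[0],a[9]; hi=8 → 6 9 9 10 9 8 6 8 6 8
a[mid]=6=6: mid=1
a[mid]=9>6: swap a[1],a[8]; hi=7 → 6 6 9 10 9 8 6 8 9 8
a[mid]=6=6: mid=2
a[mid]=9>6: swap a[2],a[7]; hi=6 → 6 6 8 10 9 8 6 9 9 8
a[mid]=8>6: swap a[2],a[6]; hi=5 → 6 6 6 10 9 8 8 9 9 8
a[mid]=6=6: mid=3
a[mid]=10>6: swap a[3],a[5]; hi=4 → 6 6 6 8 9 10 8 9 9 8
a[mid]=8>6: swap a[3],a[4]; hi=3 → 6 6 6 9 8 10 8 9 9 8
a[mid]=9>6: swap a[3],a[3]; hi=2 → 6 6 6 9 8 10 8 9 9 8
end: lo=0, hi=2; a = 6 6 6 9 8 10 8 9 9 8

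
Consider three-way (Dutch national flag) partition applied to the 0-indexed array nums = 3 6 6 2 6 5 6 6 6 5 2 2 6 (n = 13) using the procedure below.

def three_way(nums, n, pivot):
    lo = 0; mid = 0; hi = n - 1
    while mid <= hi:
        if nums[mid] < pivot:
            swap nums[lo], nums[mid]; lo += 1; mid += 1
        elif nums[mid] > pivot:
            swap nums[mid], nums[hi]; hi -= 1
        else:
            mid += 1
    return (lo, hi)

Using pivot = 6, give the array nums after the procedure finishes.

3 2 5 5 2 2 6 6 6 6 6 6 6

lo=0 mid=0 hi=12
3<6: swap(0,0), lo=1 mid=1 ⇒ 3 6 6 2 6 5 6 6 6 5 2 2 6
6=6: mid=2
6=6: mid=3
2<6: swap(1,3), lo=2 mid=4 ⇒ 3 2 6 6 6 5 6 6 6 5 2 2 6
6=6: mid=5
5<6: swap(2,5), lo=3 mid=6 ⇒ 3 2 5 6 6 6 6 6 6 5 2 2 6
6=6: mid=7
6=6: mid=8
6=6: mid=9
5<6: swap(3,9), lo=4 mid=10 ⇒ 3 2 5 5 6 6 6 6 6 6 2 2 6
2<6: swap(4,10), lo=5 mid=11 ⇒ 3 2 5 5 2 6 6 6 6 6 6 2 6
2<6: swap(5,11), lo=6 mid=12 ⇒ 3 2 5 5 2 2 6 6 6 6 6 6 6
6=6: mid=13
done. lo=6 hi=12; nums=3 2 5 5 2 2 6 6 6 6 6 6 6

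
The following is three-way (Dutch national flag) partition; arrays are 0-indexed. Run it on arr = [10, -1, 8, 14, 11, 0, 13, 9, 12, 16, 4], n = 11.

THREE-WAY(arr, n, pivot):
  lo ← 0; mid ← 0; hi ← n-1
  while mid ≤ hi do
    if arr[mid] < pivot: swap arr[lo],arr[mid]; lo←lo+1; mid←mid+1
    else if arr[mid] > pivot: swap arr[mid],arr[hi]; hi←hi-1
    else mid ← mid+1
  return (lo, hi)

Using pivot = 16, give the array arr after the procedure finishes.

[10, -1, 8, 14, 11, 0, 13, 9, 12, 4, 16]

lo=0 mid=0 hi=10
10<16: swap(0,0), lo=1 mid=1 ⇒ [10, -1, 8, 14, 11, 0, 13, 9, 12, 16, 4]
-1<16: swap(1,1), lo=2 mid=2 ⇒ [10, -1, 8, 14, 11, 0, 13, 9, 12, 16, 4]
8<16: swap(2,2), lo=3 mid=3 ⇒ [10, -1, 8, 14, 11, 0, 13, 9, 12, 16, 4]
14<16: swap(3,3), lo=4 mid=4 ⇒ [10, -1, 8, 14, 11, 0, 13, 9, 12, 16, 4]
11<16: swap(4,4), lo=5 mid=5 ⇒ [10, -1, 8, 14, 11, 0, 13, 9, 12, 16, 4]
0<16: swap(5,5), lo=6 mid=6 ⇒ [10, -1, 8, 14, 11, 0, 13, 9, 12, 16, 4]
13<16: swap(6,6), lo=7 mid=7 ⇒ [10, -1, 8, 14, 11, 0, 13, 9, 12, 16, 4]
9<16: swap(7,7), lo=8 mid=8 ⇒ [10, -1, 8, 14, 11, 0, 13, 9, 12, 16, 4]
12<16: swap(8,8), lo=9 mid=9 ⇒ [10, -1, 8, 14, 11, 0, 13, 9, 12, 16, 4]
16=16: mid=10
4<16: swap(9,10), lo=10 mid=11 ⇒ [10, -1, 8, 14, 11, 0, 13, 9, 12, 4, 16]
done. lo=10 hi=10; arr=[10, -1, 8, 14, 11, 0, 13, 9, 12, 4, 16]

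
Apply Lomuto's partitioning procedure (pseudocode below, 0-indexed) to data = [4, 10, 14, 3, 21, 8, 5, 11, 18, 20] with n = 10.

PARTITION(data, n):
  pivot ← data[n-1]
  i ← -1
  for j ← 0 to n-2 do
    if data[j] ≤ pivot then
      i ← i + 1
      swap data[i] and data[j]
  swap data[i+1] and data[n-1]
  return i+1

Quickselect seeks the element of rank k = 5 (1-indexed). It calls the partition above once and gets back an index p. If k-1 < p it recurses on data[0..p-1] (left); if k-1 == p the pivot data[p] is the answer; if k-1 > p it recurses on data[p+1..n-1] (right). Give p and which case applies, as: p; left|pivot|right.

pivot=20, i=-1
j=0: 4≤20, i=0, swap(0,0) ⇒ [4, 10, 14, 3, 21, 8, 5, 11, 18, 20]
j=1: 10≤20, i=1, swap(1,1) ⇒ [4, 10, 14, 3, 21, 8, 5, 11, 18, 20]
j=2: 14≤20, i=2, swap(2,2) ⇒ [4, 10, 14, 3, 21, 8, 5, 11, 18, 20]
j=3: 3≤20, i=3, swap(3,3) ⇒ [4, 10, 14, 3, 21, 8, 5, 11, 18, 20]
j=4: 21>20, skip
j=5: 8≤20, i=4, swap(4,5) ⇒ [4, 10, 14, 3, 8, 21, 5, 11, 18, 20]
j=6: 5≤20, i=5, swap(5,6) ⇒ [4, 10, 14, 3, 8, 5, 21, 11, 18, 20]
j=7: 11≤20, i=6, swap(6,7) ⇒ [4, 10, 14, 3, 8, 5, 11, 21, 18, 20]
j=8: 18≤20, i=7, swap(7,8) ⇒ [4, 10, 14, 3, 8, 5, 11, 18, 21, 20]
swap(8,9) ⇒ [4, 10, 14, 3, 8, 5, 11, 18, 20, 21]; return 8
p = 8; k-1 = 4 < 8 ⇒ left

8; left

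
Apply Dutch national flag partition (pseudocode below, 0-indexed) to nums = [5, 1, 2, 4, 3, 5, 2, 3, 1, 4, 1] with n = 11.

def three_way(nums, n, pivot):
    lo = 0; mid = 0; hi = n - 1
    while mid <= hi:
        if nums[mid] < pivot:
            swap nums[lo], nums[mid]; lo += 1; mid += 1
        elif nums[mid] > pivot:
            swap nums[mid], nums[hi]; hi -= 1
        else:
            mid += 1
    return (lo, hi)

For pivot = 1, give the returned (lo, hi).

lo=0 mid=0 hi=10
5>1: swap(0,10), hi=9 ⇒ [1, 1, 2, 4, 3, 5, 2, 3, 1, 4, 5]
1=1: mid=1
1=1: mid=2
2>1: swap(2,9), hi=8 ⇒ [1, 1, 4, 4, 3, 5, 2, 3, 1, 2, 5]
4>1: swap(2,8), hi=7 ⇒ [1, 1, 1, 4, 3, 5, 2, 3, 4, 2, 5]
1=1: mid=3
4>1: swap(3,7), hi=6 ⇒ [1, 1, 1, 3, 3, 5, 2, 4, 4, 2, 5]
3>1: swap(3,6), hi=5 ⇒ [1, 1, 1, 2, 3, 5, 3, 4, 4, 2, 5]
2>1: swap(3,5), hi=4 ⇒ [1, 1, 1, 5, 3, 2, 3, 4, 4, 2, 5]
5>1: swap(3,4), hi=3 ⇒ [1, 1, 1, 3, 5, 2, 3, 4, 4, 2, 5]
3>1: swap(3,3), hi=2 ⇒ [1, 1, 1, 3, 5, 2, 3, 4, 4, 2, 5]
done. lo=0 hi=2; nums=[1, 1, 1, 3, 5, 2, 3, 4, 4, 2, 5]

(0, 2)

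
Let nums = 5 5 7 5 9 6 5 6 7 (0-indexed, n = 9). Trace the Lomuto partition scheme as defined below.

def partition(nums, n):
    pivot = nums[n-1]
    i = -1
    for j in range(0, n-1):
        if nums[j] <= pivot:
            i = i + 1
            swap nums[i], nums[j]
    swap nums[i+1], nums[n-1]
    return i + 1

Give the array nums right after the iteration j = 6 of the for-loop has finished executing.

5 5 7 5 6 5 9 6 7

pivot = nums[8] = 7; i = -1
j=0: nums[0]=5 ≤ 7 → i=0, swap nums[0],nums[0] (no change) → 5 5 7 5 9 6 5 6 7
j=1: nums[1]=5 ≤ 7 → i=1, swap nums[1],nums[1] (no change) → 5 5 7 5 9 6 5 6 7
j=2: nums[2]=7 ≤ 7 → i=2, swap nums[2],nums[2] (no change) → 5 5 7 5 9 6 5 6 7
j=3: nums[3]=5 ≤ 7 → i=3, swap nums[3],nums[3] (no change) → 5 5 7 5 9 6 5 6 7
j=4: nums[4]=9 > 7 → no swap
j=5: nums[5]=6 ≤ 7 → i=4, swap nums[4],nums[5] → 5 5 7 5 6 9 5 6 7
j=6: nums[6]=5 ≤ 7 → i=5, swap nums[5],nums[6] → 5 5 7 5 6 5 9 6 7
(after j=6) nums = 5 5 7 5 6 5 9 6 7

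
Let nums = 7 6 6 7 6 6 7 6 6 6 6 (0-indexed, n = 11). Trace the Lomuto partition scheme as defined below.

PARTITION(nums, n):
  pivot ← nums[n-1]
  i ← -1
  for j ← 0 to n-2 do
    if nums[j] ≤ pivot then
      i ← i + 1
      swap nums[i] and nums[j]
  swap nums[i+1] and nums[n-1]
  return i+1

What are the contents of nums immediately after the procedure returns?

pivot=6, i=-1
j=0: 7>6, skip
j=1: 6≤6, i=0, swap(0,1) ⇒ 6 7 6 7 6 6 7 6 6 6 6
j=2: 6≤6, i=1, swap(1,2) ⇒ 6 6 7 7 6 6 7 6 6 6 6
j=3: 7>6, skip
j=4: 6≤6, i=2, swap(2,4) ⇒ 6 6 6 7 7 6 7 6 6 6 6
j=5: 6≤6, i=3, swap(3,5) ⇒ 6 6 6 6 7 7 7 6 6 6 6
j=6: 7>6, skip
j=7: 6≤6, i=4, swap(4,7) ⇒ 6 6 6 6 6 7 7 7 6 6 6
j=8: 6≤6, i=5, swap(5,8) ⇒ 6 6 6 6 6 6 7 7 7 6 6
j=9: 6≤6, i=6, swap(6,9) ⇒ 6 6 6 6 6 6 6 7 7 7 6
swap(7,10) ⇒ 6 6 6 6 6 6 6 6 7 7 7; return 7

6 6 6 6 6 6 6 6 7 7 7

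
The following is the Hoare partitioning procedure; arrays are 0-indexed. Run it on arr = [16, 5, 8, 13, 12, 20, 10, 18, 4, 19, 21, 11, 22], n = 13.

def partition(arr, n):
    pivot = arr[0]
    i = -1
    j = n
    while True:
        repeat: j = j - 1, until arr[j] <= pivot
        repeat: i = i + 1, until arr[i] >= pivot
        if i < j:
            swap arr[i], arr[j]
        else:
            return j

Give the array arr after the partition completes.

pivot = arr[0] = 16; i = -1, j = 13
j→11 (arr[11]=11≤16), i→0 (arr[0]=16≥16); i<j, swap → [11, 5, 8, 13, 12, 20, 10, 18, 4, 19, 21, 16, 22]
j→8 (arr[8]=4≤16), i→5 (arr[5]=20≥16); i<j, swap → [11, 5, 8, 13, 12, 4, 10, 18, 20, 19, 21, 16, 22]
j→6, i→7; i≥j, return j=6. arr = [11, 5, 8, 13, 12, 4, 10, 18, 20, 19, 21, 16, 22]

[11, 5, 8, 13, 12, 4, 10, 18, 20, 19, 21, 16, 22]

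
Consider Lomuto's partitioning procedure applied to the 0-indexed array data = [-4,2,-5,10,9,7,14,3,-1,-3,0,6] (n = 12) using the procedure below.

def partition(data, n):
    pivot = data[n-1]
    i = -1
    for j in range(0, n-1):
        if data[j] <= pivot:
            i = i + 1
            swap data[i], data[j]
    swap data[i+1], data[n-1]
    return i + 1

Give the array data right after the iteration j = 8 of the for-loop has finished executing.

pivot=6, i=-1
j=0: -4≤6, i=0, swap(0,0) ⇒ [-4,2,-5,10,9,7,14,3,-1,-3,0,6]
j=1: 2≤6, i=1, swap(1,1) ⇒ [-4,2,-5,10,9,7,14,3,-1,-3,0,6]
j=2: -5≤6, i=2, swap(2,2) ⇒ [-4,2,-5,10,9,7,14,3,-1,-3,0,6]
j=3: 10>6, skip
j=4: 9>6, skip
j=5: 7>6, skip
j=6: 14>6, skip
j=7: 3≤6, i=3, swap(3,7) ⇒ [-4,2,-5,3,9,7,14,10,-1,-3,0,6]
j=8: -1≤6, i=4, swap(4,8) ⇒ [-4,2,-5,3,-1,7,14,10,9,-3,0,6]
(after j=8) data = [-4,2,-5,3,-1,7,14,10,9,-3,0,6]

[-4,2,-5,3,-1,7,14,10,9,-3,0,6]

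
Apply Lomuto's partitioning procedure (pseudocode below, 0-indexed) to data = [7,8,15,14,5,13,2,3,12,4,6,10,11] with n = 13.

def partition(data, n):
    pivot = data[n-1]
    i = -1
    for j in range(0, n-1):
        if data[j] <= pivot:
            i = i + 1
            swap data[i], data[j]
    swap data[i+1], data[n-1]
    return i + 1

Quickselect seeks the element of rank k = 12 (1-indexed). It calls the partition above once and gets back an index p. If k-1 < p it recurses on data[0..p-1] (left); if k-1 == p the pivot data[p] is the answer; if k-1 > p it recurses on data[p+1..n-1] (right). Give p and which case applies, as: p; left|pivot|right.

8; right

pivot=11, i=-1
j=0: 7≤11, i=0, swap(0,0) ⇒ [7,8,15,14,5,13,2,3,12,4,6,10,11]
j=1: 8≤11, i=1, swap(1,1) ⇒ [7,8,15,14,5,13,2,3,12,4,6,10,11]
j=2: 15>11, skip
j=3: 14>11, skip
j=4: 5≤11, i=2, swap(2,4) ⇒ [7,8,5,14,15,13,2,3,12,4,6,10,11]
j=5: 13>11, skip
j=6: 2≤11, i=3, swap(3,6) ⇒ [7,8,5,2,15,13,14,3,12,4,6,10,11]
j=7: 3≤11, i=4, swap(4,7) ⇒ [7,8,5,2,3,13,14,15,12,4,6,10,11]
j=8: 12>11, skip
j=9: 4≤11, i=5, swap(5,9) ⇒ [7,8,5,2,3,4,14,15,12,13,6,10,11]
j=10: 6≤11, i=6, swap(6,10) ⇒ [7,8,5,2,3,4,6,15,12,13,14,10,11]
j=11: 10≤11, i=7, swap(7,11) ⇒ [7,8,5,2,3,4,6,10,12,13,14,15,11]
swap(8,12) ⇒ [7,8,5,2,3,4,6,10,11,13,14,15,12]; return 8
p = 8; k-1 = 11 > 8 ⇒ right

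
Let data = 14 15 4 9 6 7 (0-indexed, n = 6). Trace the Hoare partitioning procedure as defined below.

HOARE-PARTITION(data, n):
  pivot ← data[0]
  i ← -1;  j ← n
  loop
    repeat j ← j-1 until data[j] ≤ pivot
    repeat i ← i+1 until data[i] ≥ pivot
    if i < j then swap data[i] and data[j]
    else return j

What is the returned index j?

3

pivot = data[0] = 14; i = -1, j = 6
j→5 (data[5]=7≤14), i→0 (data[0]=14≥14); i<j, swap → 7 15 4 9 6 14
j→4 (data[4]=6≤14), i→1 (data[1]=15≥14); i<j, swap → 7 6 4 9 15 14
j→3, i→4; i≥j, return j=3. data = 7 6 4 9 15 14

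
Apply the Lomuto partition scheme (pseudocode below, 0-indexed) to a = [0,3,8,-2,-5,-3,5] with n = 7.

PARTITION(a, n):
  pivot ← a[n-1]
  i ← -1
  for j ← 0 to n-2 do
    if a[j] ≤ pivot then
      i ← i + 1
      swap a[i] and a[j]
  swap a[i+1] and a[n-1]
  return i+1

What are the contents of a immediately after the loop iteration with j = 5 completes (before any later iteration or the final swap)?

pivot = a[6] = 5; i = -1
j=0: a[0]=0 ≤ 5 → i=0, swap a[0],a[0] (no change) → [0,3,8,-2,-5,-3,5]
j=1: a[1]=3 ≤ 5 → i=1, swap a[1],a[1] (no change) → [0,3,8,-2,-5,-3,5]
j=2: a[2]=8 > 5 → no swap
j=3: a[3]=-2 ≤ 5 → i=2, swap a[2],a[3] → [0,3,-2,8,-5,-3,5]
j=4: a[4]=-5 ≤ 5 → i=3, swap a[3],a[4] → [0,3,-2,-5,8,-3,5]
j=5: a[5]=-3 ≤ 5 → i=4, swap a[4],a[5] → [0,3,-2,-5,-3,8,5]
(after j=5) a = [0,3,-2,-5,-3,8,5]

[0,3,-2,-5,-3,8,5]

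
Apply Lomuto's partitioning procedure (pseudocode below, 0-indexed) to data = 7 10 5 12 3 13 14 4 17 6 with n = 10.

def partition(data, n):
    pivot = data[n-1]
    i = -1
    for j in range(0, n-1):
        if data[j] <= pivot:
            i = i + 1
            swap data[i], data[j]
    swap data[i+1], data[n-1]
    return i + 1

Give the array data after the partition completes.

pivot=6, i=-1
j=0: 7>6, skip
j=1: 10>6, skip
j=2: 5≤6, i=0, swap(0,2) ⇒ 5 10 7 12 3 13 14 4 17 6
j=3: 12>6, skip
j=4: 3≤6, i=1, swap(1,4) ⇒ 5 3 7 12 10 13 14 4 17 6
j=5: 13>6, skip
j=6: 14>6, skip
j=7: 4≤6, i=2, swap(2,7) ⇒ 5 3 4 12 10 13 14 7 17 6
j=8: 17>6, skip
swap(3,9) ⇒ 5 3 4 6 10 13 14 7 17 12; return 3

5 3 4 6 10 13 14 7 17 12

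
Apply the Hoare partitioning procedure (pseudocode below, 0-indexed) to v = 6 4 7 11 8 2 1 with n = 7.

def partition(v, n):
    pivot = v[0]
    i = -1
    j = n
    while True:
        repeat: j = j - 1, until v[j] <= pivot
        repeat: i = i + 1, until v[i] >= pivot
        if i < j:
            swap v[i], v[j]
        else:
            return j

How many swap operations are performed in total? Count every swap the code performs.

2

pivot = v[0] = 6; i = -1, j = 7
j→6 (v[6]=1≤6), i→0 (v[0]=6≥6); i<j, swap → 1 4 7 11 8 2 6
j→5 (v[5]=2≤6), i→2 (v[2]=7≥6); i<j, swap → 1 4 2 11 8 7 6
j→2, i→3; i≥j, return j=2. v = 1 4 2 11 8 7 6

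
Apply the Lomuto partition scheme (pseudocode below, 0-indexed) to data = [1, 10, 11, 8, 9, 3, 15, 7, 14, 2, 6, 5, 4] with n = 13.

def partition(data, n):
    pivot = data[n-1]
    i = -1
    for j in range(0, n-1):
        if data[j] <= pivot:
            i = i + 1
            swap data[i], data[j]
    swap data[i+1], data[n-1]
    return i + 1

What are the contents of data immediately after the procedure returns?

pivot=4, i=-1
j=0: 1≤4, i=0, swap(0,0) ⇒ [1, 10, 11, 8, 9, 3, 15, 7, 14, 2, 6, 5, 4]
j=1: 10>4, skip
j=2: 11>4, skip
j=3: 8>4, skip
j=4: 9>4, skip
j=5: 3≤4, i=1, swap(1,5) ⇒ [1, 3, 11, 8, 9, 10, 15, 7, 14, 2, 6, 5, 4]
j=6: 15>4, skip
j=7: 7>4, skip
j=8: 14>4, skip
j=9: 2≤4, i=2, swap(2,9) ⇒ [1, 3, 2, 8, 9, 10, 15, 7, 14, 11, 6, 5, 4]
j=10: 6>4, skip
j=11: 5>4, skip
swap(3,12) ⇒ [1, 3, 2, 4, 9, 10, 15, 7, 14, 11, 6, 5, 8]; return 3

[1, 3, 2, 4, 9, 10, 15, 7, 14, 11, 6, 5, 8]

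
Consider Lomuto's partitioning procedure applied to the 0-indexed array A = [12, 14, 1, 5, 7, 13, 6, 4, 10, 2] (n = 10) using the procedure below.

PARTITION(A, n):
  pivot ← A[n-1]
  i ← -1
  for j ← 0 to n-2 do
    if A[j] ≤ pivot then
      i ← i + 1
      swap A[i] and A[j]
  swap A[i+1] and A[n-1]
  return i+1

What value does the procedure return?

pivot = A[9] = 2; i = -1
j=0: A[0]=12 > 2 → no swap
j=1: A[1]=14 > 2 → no swap
j=2: A[2]=1 ≤ 2 → i=0, swap A[0],A[2] → [1, 14, 12, 5, 7, 13, 6, 4, 10, 2]
j=3: A[3]=5 > 2 → no swap
j=4: A[4]=7 > 2 → no swap
j=5: A[5]=13 > 2 → no swap
j=6: A[6]=6 > 2 → no swap
j=7: A[7]=4 > 2 → no swap
j=8: A[8]=10 > 2 → no swap
final swap A[1],A[9] → [1, 2, 12, 5, 7, 13, 6, 4, 10, 14]; return 1

1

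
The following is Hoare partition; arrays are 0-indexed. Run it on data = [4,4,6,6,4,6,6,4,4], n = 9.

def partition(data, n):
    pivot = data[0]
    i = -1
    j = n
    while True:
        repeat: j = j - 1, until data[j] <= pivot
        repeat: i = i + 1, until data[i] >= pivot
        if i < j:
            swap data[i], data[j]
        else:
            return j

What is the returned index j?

pivot=4
j stops at 8 (4), i stops at 0 (4); swap ⇒ [4,4,6,6,4,6,6,4,4]
j stops at 7 (4), i stops at 1 (4); swap ⇒ [4,4,6,6,4,6,6,4,4]
j stops at 4 (4), i stops at 2 (6); swap ⇒ [4,4,4,6,6,6,6,4,4]
j stops at 2, i stops at 3; i≥j ⇒ return 2. data=[4,4,4,6,6,6,6,4,4]

2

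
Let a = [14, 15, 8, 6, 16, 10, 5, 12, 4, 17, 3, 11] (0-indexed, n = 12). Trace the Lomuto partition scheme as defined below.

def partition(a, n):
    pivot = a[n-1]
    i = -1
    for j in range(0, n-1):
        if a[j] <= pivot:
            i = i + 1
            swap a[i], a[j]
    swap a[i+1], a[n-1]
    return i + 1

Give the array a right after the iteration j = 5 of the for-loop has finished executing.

pivot = a[11] = 11; i = -1
j=0: a[0]=14 > 11 → no swap
j=1: a[1]=15 > 11 → no swap
j=2: a[2]=8 ≤ 11 → i=0, swap a[0],a[2] → [8, 15, 14, 6, 16, 10, 5, 12, 4, 17, 3, 11]
j=3: a[3]=6 ≤ 11 → i=1, swap a[1],a[3] → [8, 6, 14, 15, 16, 10, 5, 12, 4, 17, 3, 11]
j=4: a[4]=16 > 11 → no swap
j=5: a[5]=10 ≤ 11 → i=2, swap a[2],a[5] → [8, 6, 10, 15, 16, 14, 5, 12, 4, 17, 3, 11]
(after j=5) a = [8, 6, 10, 15, 16, 14, 5, 12, 4, 17, 3, 11]

[8, 6, 10, 15, 16, 14, 5, 12, 4, 17, 3, 11]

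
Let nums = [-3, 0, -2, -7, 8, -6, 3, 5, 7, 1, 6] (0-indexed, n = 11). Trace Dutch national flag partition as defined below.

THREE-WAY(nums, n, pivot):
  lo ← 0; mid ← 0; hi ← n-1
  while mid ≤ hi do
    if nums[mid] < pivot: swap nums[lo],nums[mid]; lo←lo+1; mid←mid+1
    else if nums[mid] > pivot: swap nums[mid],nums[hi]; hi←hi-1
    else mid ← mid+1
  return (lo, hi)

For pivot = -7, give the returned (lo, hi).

pivot = -7; lo=0, mid=0, hi=10
nums[mid]=-3>-7: swap nums[0],nums[10]; hi=9 → [6, 0, -2, -7, 8, -6, 3, 5, 7, 1, -3]
nums[mid]=6>-7: swap nums[0],nums[9]; hi=8 → [1, 0, -2, -7, 8, -6, 3, 5, 7, 6, -3]
nums[mid]=1>-7: swap nums[0],nums[8]; hi=7 → [7, 0, -2, -7, 8, -6, 3, 5, 1, 6, -3]
nums[mid]=7>-7: swap nums[0],nums[7]; hi=6 → [5, 0, -2, -7, 8, -6, 3, 7, 1, 6, -3]
nums[mid]=5>-7: swap nums[0],nums[6]; hi=5 → [3, 0, -2, -7, 8, -6, 5, 7, 1, 6, -3]
nums[mid]=3>-7: swap nums[0],nums[5]; hi=4 → [-6, 0, -2, -7, 8, 3, 5, 7, 1, 6, -3]
nums[mid]=-6>-7: swap nums[0],nums[4]; hi=3 → [8, 0, -2, -7, -6, 3, 5, 7, 1, 6, -3]
nums[mid]=8>-7: swap nums[0],nums[3]; hi=2 → [-7, 0, -2, 8, -6, 3, 5, 7, 1, 6, -3]
nums[mid]=-7=-7: mid=1
nums[mid]=0>-7: swap nums[1],nums[2]; hi=1 → [-7, -2, 0, 8, -6, 3, 5, 7, 1, 6, -3]
nums[mid]=-2>-7: swap nums[1],nums[1]; hi=0 → [-7, -2, 0, 8, -6, 3, 5, 7, 1, 6, -3]
end: lo=0, hi=0; nums = [-7, -2, 0, 8, -6, 3, 5, 7, 1, 6, -3]

(0, 0)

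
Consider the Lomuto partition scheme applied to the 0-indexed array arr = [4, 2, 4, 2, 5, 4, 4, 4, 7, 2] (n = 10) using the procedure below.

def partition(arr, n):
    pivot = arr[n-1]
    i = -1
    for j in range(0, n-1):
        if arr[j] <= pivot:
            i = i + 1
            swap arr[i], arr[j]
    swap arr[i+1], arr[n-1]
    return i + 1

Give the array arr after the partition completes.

[2, 2, 2, 4, 5, 4, 4, 4, 7, 4]

pivot = arr[9] = 2; i = -1
j=0: arr[0]=4 > 2 → no swap
j=1: arr[1]=2 ≤ 2 → i=0, swap arr[0],arr[1] → [2, 4, 4, 2, 5, 4, 4, 4, 7, 2]
j=2: arr[2]=4 > 2 → no swap
j=3: arr[3]=2 ≤ 2 → i=1, swap arr[1],arr[3] → [2, 2, 4, 4, 5, 4, 4, 4, 7, 2]
j=4: arr[4]=5 > 2 → no swap
j=5: arr[5]=4 > 2 → no swap
j=6: arr[6]=4 > 2 → no swap
j=7: arr[7]=4 > 2 → no swap
j=8: arr[8]=7 > 2 → no swap
final swap arr[2],arr[9] → [2, 2, 2, 4, 5, 4, 4, 4, 7, 4]; return 2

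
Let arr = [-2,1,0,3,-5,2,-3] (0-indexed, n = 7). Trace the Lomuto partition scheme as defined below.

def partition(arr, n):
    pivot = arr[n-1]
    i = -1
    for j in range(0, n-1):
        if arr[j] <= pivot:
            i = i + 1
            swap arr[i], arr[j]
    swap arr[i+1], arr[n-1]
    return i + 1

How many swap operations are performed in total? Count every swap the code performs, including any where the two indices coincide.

2

pivot = arr[6] = -3; i = -1
j=0: arr[0]=-2 > -3 → no swap
j=1: arr[1]=1 > -3 → no swap
j=2: arr[2]=0 > -3 → no swap
j=3: arr[3]=3 > -3 → no swap
j=4: arr[4]=-5 ≤ -3 → i=0, swap arr[0],arr[4] → [-5,1,0,3,-2,2,-3]
j=5: arr[5]=2 > -3 → no swap
final swap arr[1],arr[6] → [-5,-3,0,3,-2,2,1]; return 1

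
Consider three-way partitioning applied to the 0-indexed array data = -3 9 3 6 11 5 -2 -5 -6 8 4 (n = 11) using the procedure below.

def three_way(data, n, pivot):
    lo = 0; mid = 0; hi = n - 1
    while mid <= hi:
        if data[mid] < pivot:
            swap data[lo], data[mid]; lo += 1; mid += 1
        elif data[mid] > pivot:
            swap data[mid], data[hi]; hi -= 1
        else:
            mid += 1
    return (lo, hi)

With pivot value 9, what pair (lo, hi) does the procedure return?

lo=0 mid=0 hi=10
-3<9: swap(0,0), lo=1 mid=1 ⇒ -3 9 3 6 11 5 -2 -5 -6 8 4
9=9: mid=2
3<9: swap(1,2), lo=2 mid=3 ⇒ -3 3 9 6 11 5 -2 -5 -6 8 4
6<9: swap(2,3), lo=3 mid=4 ⇒ -3 3 6 9 11 5 -2 -5 -6 8 4
11>9: swap(4,10), hi=9 ⇒ -3 3 6 9 4 5 -2 -5 -6 8 11
4<9: swap(3,4), lo=4 mid=5 ⇒ -3 3 6 4 9 5 -2 -5 -6 8 11
5<9: swap(4,5), lo=5 mid=6 ⇒ -3 3 6 4 5 9 -2 -5 -6 8 11
-2<9: swap(5,6), lo=6 mid=7 ⇒ -3 3 6 4 5 -2 9 -5 -6 8 11
-5<9: swap(6,7), lo=7 mid=8 ⇒ -3 3 6 4 5 -2 -5 9 -6 8 11
-6<9: swap(7,8), lo=8 mid=9 ⇒ -3 3 6 4 5 -2 -5 -6 9 8 11
8<9: swap(8,9), lo=9 mid=10 ⇒ -3 3 6 4 5 -2 -5 -6 8 9 11
done. lo=9 hi=9; data=-3 3 6 4 5 -2 -5 -6 8 9 11

(9, 9)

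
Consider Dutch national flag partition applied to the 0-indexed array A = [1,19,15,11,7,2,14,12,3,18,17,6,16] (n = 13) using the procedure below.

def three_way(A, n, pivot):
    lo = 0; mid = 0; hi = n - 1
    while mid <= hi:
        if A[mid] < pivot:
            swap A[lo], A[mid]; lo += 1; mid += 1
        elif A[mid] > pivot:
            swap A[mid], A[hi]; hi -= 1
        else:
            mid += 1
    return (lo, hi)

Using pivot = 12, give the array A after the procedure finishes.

[1,6,3,11,7,2,12,14,18,17,15,16,19]

pivot = 12; lo=0, mid=0, hi=12
A[mid]=1<12: swap A[0],A[0]; lo=1,mid=1 → [1,19,15,11,7,2,14,12,3,18,17,6,16]
A[mid]=19>12: swap A[1],A[12]; hi=11 → [1,16,15,11,7,2,14,12,3,18,17,6,19]
A[mid]=16>12: swap A[1],A[11]; hi=10 → [1,6,15,11,7,2,14,12,3,18,17,16,19]
A[mid]=6<12: swap A[1],A[1]; lo=2,mid=2 → [1,6,15,11,7,2,14,12,3,18,17,16,19]
A[mid]=15>12: swap A[2],A[10]; hi=9 → [1,6,17,11,7,2,14,12,3,18,15,16,19]
A[mid]=17>12: swap A[2],A[9]; hi=8 → [1,6,18,11,7,2,14,12,3,17,15,16,19]
A[mid]=18>12: swap A[2],A[8]; hi=7 → [1,6,3,11,7,2,14,12,18,17,15,16,19]
A[mid]=3<12: swap A[2],A[2]; lo=3,mid=3 → [1,6,3,11,7,2,14,12,18,17,15,16,19]
A[mid]=11<12: swap A[3],A[3]; lo=4,mid=4 → [1,6,3,11,7,2,14,12,18,17,15,16,19]
A[mid]=7<12: swap A[4],A[4]; lo=5,mid=5 → [1,6,3,11,7,2,14,12,18,17,15,16,19]
A[mid]=2<12: swap A[5],A[5]; lo=6,mid=6 → [1,6,3,11,7,2,14,12,18,17,15,16,19]
A[mid]=14>12: swap A[6],A[7]; hi=6 → [1,6,3,11,7,2,12,14,18,17,15,16,19]
A[mid]=12=12: mid=7
end: lo=6, hi=6; A = [1,6,3,11,7,2,12,14,18,17,15,16,19]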